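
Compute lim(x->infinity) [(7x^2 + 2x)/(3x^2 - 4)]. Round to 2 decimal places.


For limits at infinity with equal-degree polynomials,
we compare leading coefficients.
Numerator leading term: 7x^2
Denominator leading term: 3x^2
Divide both by x^2:
lim = (7 + 2/x) / (3 - 4/x^2)
As x -> infinity, the 1/x and 1/x^2 terms vanish:
= 7/3 ≈ 2.33

2.33


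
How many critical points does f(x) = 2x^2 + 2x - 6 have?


Find where f'(x) = 0:
f'(x) = 4x + 2
Set f'(x) = 0:
4x + 2 = 0
x = -2 / 4 = -1/2
This is a linear equation in x, so there is exactly one solution.
Number of critical points: 1

1


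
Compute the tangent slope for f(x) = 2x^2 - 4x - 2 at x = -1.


The slope of the tangent line equals f'(x) at the point.
f(x) = 2x^2 - 4x - 2
f'(x) = 4x - 4
At x = -1:
f'(-1) = 4 * (-1) - 4
= -4 - 4
= -8

-8


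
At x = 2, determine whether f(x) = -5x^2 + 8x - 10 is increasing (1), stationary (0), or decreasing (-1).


Compute f'(x) to determine behavior:
f'(x) = -10x + 8
f'(2) = -10 * 2 + 8
= -20 + 8
= -12
Since f'(2) < 0, the function is decreasing (-1)

-1


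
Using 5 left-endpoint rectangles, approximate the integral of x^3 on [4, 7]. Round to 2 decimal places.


Left Riemann sum uses left endpoints of each subinterval.
Interval: [4, 7], n = 5
dx = (7 - 4) / 5 = 3/5
Left endpoints: [4, 23/5, 26/5, 29/5, 32/5]
f values: [64, 12167/125, 17576/125, 24389/125, 32768/125]
Sum = dx * (sum of f values)
= 3/5 * 3796/5
= 11388/25 = 455.52

455.52


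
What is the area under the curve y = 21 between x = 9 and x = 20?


The area under a constant function y = 21 is a rectangle.
Width = 20 - 9 = 11
Height = 21
Area = width * height
= 11 * 21
= 231

231


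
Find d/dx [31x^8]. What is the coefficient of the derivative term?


We apply the power rule: d/dx [ax^n] = a*n * x^(n-1)
d/dx [31x^8]
= 31 * 8 * x^(8-1)
= 248x^7
The coefficient is 248

248


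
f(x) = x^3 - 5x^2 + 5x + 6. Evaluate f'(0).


Differentiate f(x) = x^3 - 5x^2 + 5x + 6 term by term:
f'(x) = 3x^2 - 10x + 5
Substitute x = 0:
f'(0) = 3 * 0^2 - 10 * 0 + 5
= 0 + 0 + 5
= 5

5


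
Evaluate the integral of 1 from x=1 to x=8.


The integral of a constant k over [a, b] equals k * (b - a).
integral from 1 to 8 of 1 dx
= 1 * (8 - 1)
= 1 * 7
= 7

7


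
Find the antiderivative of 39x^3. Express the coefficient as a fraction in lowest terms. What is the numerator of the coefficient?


Apply the power rule for integration:
integral of ax^n dx = a/(n+1) * x^(n+1) + C
integral of 39x^3 dx
= 39/4 * x^4 + C
The coefficient in lowest terms is 39/4, and its numerator is 39

39


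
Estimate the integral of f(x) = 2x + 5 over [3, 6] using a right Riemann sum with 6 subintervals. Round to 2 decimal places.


Right Riemann sum uses right endpoints of each subinterval.
Interval: [3, 6], n = 6
dx = (6 - 3) / 6 = 1/2
Right endpoints: [7/2, 4, 9/2, 5, 11/2, 6]
f values: [12, 13, 14, 15, 16, 17]
Sum = dx * (sum of f values)
= 1/2 * 87
= 87/2 = 43.50

43.50


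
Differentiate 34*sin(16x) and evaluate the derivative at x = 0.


Apply the chain rule to differentiate 34*sin(16x):
d/dx [34*sin(16x)]
= 34 * cos(16x) * d/dx(16x)
= 34 * 16 * cos(16x)
= 544 * cos(16x)
Evaluate at x = 0:
= 544 * cos(0)
= 544 * 1
= 544

544


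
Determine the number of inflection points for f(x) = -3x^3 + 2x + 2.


Inflection points occur where f''(x) = 0 and concavity changes.
f(x) = -3x^3 + 2x + 2
f'(x) = -9x^2 + 2
f''(x) = -18x
Set f''(x) = 0:
-18x = 0
x = 0 / (-18) = 0
Since f''(x) is linear (degree 1), it changes sign at this point.
Therefore there is exactly 1 inflection point.

1


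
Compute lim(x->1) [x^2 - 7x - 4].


Since polynomials are continuous, we use direct substitution.
lim(x->1) of x^2 - 7x - 4
= 1 * 1^2 - 7 * 1 - 4
= 1 - 7 - 4
= -10

-10


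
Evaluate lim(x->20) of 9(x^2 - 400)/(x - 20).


Direct substitution gives 0/0, so we factor the numerator.
Factor: 9(x^2 - 400) = 9 * (x - 20)(x + 20)
Cancel the common factor (x - 20):
9(x^2 - 400)/(x - 20) = 9 * (x + 20)
Now substitute x = 20:
= 9 * (20 + 20) = 360

360


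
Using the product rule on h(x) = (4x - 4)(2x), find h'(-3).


Let u(x) = 4x - 4 and v(x) = 2x
u'(x) = 4
v'(x) = 2
Product rule: h'(x) = u'(x)*v(x) + u(x)*v'(x)
= 4 * (2x) + (4x - 4) * 2
At x = -3:
u(-3) = 4 * (-3) - 4 = -16
v(-3) = 2 * (-3) + 0 = -6
h'(-3) = 4 * (-6) + (-16) * 2
= -24 - 32
= -56

-56


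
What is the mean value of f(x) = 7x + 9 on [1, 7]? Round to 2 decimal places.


Average value = 1/(b-a) * integral from a to b of f(x) dx
First compute the integral of 7x + 9:
F(x) = (7/2)x^2 + 9x
F(7) = 7/2 * 49 + 9 * 7 = 469/2
F(1) = 7/2 * 1 + 9 * 1 = 25/2
Integral = 469/2 - 25/2 = 222
Average = 222 / (7 - 1) = 222 / 6
= 37 = 37.00

37.00


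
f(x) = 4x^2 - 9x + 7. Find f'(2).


Differentiate term by term using power and sum rules:
f(x) = 4x^2 - 9x + 7
f'(x) = 8x - 9
Substitute x = 2:
f'(2) = 8 * 2 - 9
= 16 - 9
= 7

7


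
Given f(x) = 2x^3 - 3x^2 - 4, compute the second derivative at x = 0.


First derivative:
f'(x) = 6x^2 - 6x
Second derivative:
f''(x) = 12x - 6
Substitute x = 0:
f''(0) = 12 * 0 - 6
= 0 - 6
= -6

-6


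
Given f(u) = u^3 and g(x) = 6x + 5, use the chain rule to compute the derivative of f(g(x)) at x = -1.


Using the chain rule: (f(g(x)))' = f'(g(x)) * g'(x)
First, find g(-1):
g(-1) = 6 * (-1) + 5 = -1
Next, f'(u) = 3u^2
And g'(x) = 6
So f'(g(-1)) * g'(-1)
= 3 * (-1)^2 * 6
= 3 * 1 * 6
= 18

18


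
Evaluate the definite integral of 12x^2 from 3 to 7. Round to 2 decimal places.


Find the antiderivative of 12x^2:
F(x) = 12/3 * x^3
Apply the Fundamental Theorem of Calculus:
F(7) - F(3)
= 12/3 * 7^3 - 12/3 * 3^3
= 12/3 * (343 - 27)
= 12/3 * 316
= 1264 = 1264.00

1264.00


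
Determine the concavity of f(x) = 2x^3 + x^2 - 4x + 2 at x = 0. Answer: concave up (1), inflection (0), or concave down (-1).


Concavity is determined by the sign of f''(x).
f(x) = 2x^3 + x^2 - 4x + 2
f'(x) = 6x^2 + 2x - 4
f''(x) = 12x + 2
f''(0) = 12 * 0 + 2
= 0 + 2
= 2
Since f''(0) > 0, the function is concave up (1)

1


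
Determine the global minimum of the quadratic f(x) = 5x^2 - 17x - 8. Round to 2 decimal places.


For a quadratic f(x) = ax^2 + bx + c with a > 0, the minimum is at the vertex.
Vertex x-coordinate: x = -b/(2a)
x = -(-17) / (2 * 5)
x = 17/10
Substitute back to find the minimum value:
f(17/10) = 5 * (17/10)^2 - 17 * (17/10) - 8
= 289/20 - 289/10 - 8
= -449/20 = -22.45

-22.45


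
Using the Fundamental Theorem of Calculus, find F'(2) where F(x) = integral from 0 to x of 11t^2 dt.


By the Fundamental Theorem of Calculus (Part 1):
If F(x) = integral from 0 to x of f(t) dt, then F'(x) = f(x)
Here f(t) = 11t^2
So F'(x) = 11x^2
Evaluate at x = 2:
F'(2) = 11 * 2^2
= 11 * 4
= 44

44


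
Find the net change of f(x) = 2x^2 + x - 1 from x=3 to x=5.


Net change = f(b) - f(a)
f(x) = 2x^2 + x - 1
Compute f(5):
f(5) = 2 * 5^2 + 1 * 5 - 1
= 50 + 5 - 1
= 54
Compute f(3):
f(3) = 2 * 3^2 + 1 * 3 - 1
= 18 + 3 - 1
= 20
Net change = 54 - 20 = 34

34


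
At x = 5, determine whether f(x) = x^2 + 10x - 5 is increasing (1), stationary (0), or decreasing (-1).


Compute f'(x) to determine behavior:
f'(x) = 2x + 10
f'(5) = 2 * 5 + 10
= 10 + 10
= 20
Since f'(5) > 0, the function is increasing (1)

1


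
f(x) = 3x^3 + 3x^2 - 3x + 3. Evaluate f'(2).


Differentiate f(x) = 3x^3 + 3x^2 - 3x + 3 term by term:
f'(x) = 9x^2 + 6x - 3
Substitute x = 2:
f'(2) = 9 * 2^2 + 6 * 2 - 3
= 36 + 12 - 3
= 45

45


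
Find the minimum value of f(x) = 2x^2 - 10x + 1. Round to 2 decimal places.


For a quadratic f(x) = ax^2 + bx + c with a > 0, the minimum is at the vertex.
Vertex x-coordinate: x = -b/(2a)
x = -(-10) / (2 * 2)
x = 10/4 = 5/2
Substitute back to find the minimum value:
f(5/2) = 2 * (5/2)^2 - 10 * (5/2) + 1
= 25/2 - 25 + 1
= -23/2 = -11.50

-11.50


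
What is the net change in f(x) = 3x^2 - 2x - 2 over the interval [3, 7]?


Net change = f(b) - f(a)
f(x) = 3x^2 - 2x - 2
Compute f(7):
f(7) = 3 * 7^2 - 2 * 7 - 2
= 147 - 14 - 2
= 131
Compute f(3):
f(3) = 3 * 3^2 - 2 * 3 - 2
= 27 - 6 - 2
= 19
Net change = 131 - 19 = 112

112


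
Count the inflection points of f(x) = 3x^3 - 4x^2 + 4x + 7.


Inflection points occur where f''(x) = 0 and concavity changes.
f(x) = 3x^3 - 4x^2 + 4x + 7
f'(x) = 9x^2 - 8x + 4
f''(x) = 18x - 8
Set f''(x) = 0:
18x - 8 = 0
x = 8 / 18 = 4/9
Since f''(x) is linear (degree 1), it changes sign at this point.
Therefore there is exactly 1 inflection point.

1


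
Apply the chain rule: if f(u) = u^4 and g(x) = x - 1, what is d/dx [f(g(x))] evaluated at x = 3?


Using the chain rule: (f(g(x)))' = f'(g(x)) * g'(x)
First, find g(3):
g(3) = 1 * 3 - 1 = 2
Next, f'(u) = 4u^3
And g'(x) = 1
So f'(g(3)) * g'(3)
= 4 * 2^3 * 1
= 4 * 8 * 1
= 32

32


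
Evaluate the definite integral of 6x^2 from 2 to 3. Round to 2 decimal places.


Find the antiderivative of 6x^2:
F(x) = 6/3 * x^3
Apply the Fundamental Theorem of Calculus:
F(3) - F(2)
= 6/3 * 3^3 - 6/3 * 2^3
= 6/3 * (27 - 8)
= 6/3 * 19
= 38 = 38.00

38.00


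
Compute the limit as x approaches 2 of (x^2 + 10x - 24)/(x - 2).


Direct substitution gives 0/0, so we factor the numerator.
Factor: (x^2 + 10x - 24) = (x - 2)(x + 12)
Cancel the common factor (x - 2):
(x^2 + 10x - 24)/(x - 2) = (x + 12)
Now substitute x = 2:
= (2) - (-12) = 14

14


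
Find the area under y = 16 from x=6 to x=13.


The area under a constant function y = 16 is a rectangle.
Width = 13 - 6 = 7
Height = 16
Area = width * height
= 7 * 16
= 112

112


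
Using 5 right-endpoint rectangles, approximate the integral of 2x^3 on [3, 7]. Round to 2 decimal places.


Right Riemann sum uses right endpoints of each subinterval.
Interval: [3, 7], n = 5
dx = (7 - 3) / 5 = 4/5
Right endpoints: [19/5, 23/5, 27/5, 31/5, 7]
f values: [13718/125, 24334/125, 39366/125, 59582/125, 686]
Sum = dx * (sum of f values)
= 4/5 * 1782
= 7128/5 = 1425.60

1425.60


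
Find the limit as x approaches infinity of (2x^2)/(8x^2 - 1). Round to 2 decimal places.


For limits at infinity with equal-degree polynomials,
we compare leading coefficients.
Numerator leading term: 2x^2
Denominator leading term: 8x^2
Divide both by x^2:
lim = (2) / (8 - 1/x^2)
As x -> infinity, the 1/x and 1/x^2 terms vanish:
= 2/8 = 1/4 = 0.25

0.25


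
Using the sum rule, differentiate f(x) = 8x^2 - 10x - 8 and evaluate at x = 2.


Differentiate term by term using power and sum rules:
f(x) = 8x^2 - 10x - 8
f'(x) = 16x - 10
Substitute x = 2:
f'(2) = 16 * 2 - 10
= 32 - 10
= 22

22


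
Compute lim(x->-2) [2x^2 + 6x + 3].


Since polynomials are continuous, we use direct substitution.
lim(x->-2) of 2x^2 + 6x + 3
= 2 * (-2)^2 + 6 * (-2) + 3
= 8 - 12 + 3
= -1

-1


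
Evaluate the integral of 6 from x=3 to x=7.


The integral of a constant k over [a, b] equals k * (b - a).
integral from 3 to 7 of 6 dx
= 6 * (7 - 3)
= 6 * 4
= 24

24


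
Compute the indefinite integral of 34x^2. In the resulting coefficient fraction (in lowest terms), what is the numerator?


Apply the power rule for integration:
integral of ax^n dx = a/(n+1) * x^(n+1) + C
integral of 34x^2 dx
= 34/3 * x^3 + C
The coefficient in lowest terms is 34/3, and its numerator is 34

34


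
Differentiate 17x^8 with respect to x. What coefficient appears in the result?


We apply the power rule: d/dx [ax^n] = a*n * x^(n-1)
d/dx [17x^8]
= 17 * 8 * x^(8-1)
= 136x^7
The coefficient is 136

136


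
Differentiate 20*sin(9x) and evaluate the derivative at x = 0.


Apply the chain rule to differentiate 20*sin(9x):
d/dx [20*sin(9x)]
= 20 * cos(9x) * d/dx(9x)
= 20 * 9 * cos(9x)
= 180 * cos(9x)
Evaluate at x = 0:
= 180 * cos(0)
= 180 * 1
= 180

180


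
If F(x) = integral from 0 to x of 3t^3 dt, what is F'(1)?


By the Fundamental Theorem of Calculus (Part 1):
If F(x) = integral from 0 to x of f(t) dt, then F'(x) = f(x)
Here f(t) = 3t^3
So F'(x) = 3x^3
Evaluate at x = 1:
F'(1) = 3 * 1^3
= 3 * 1
= 3

3


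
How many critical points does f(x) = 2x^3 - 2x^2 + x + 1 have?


Find where f'(x) = 0:
f(x) = 2x^3 - 2x^2 + x + 1
f'(x) = 6x^2 - 4x + 1
This is a quadratic in x. Use the discriminant to count real roots.
Discriminant = (-4)^2 - 4 * 6 * 1
= 16 - 24
= -8
Since discriminant < 0, f'(x) = 0 has no real solutions.
Number of critical points: 0

0


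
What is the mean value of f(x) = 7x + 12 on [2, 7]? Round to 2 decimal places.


Average value = 1/(b-a) * integral from a to b of f(x) dx
First compute the integral of 7x + 12:
F(x) = (7/2)x^2 + 12x
F(7) = 7/2 * 49 + 12 * 7 = 511/2
F(2) = 7/2 * 4 + 12 * 2 = 38
Integral = 511/2 - 38 = 435/2
Average = (435/2) / (7 - 2) = (435/2) / 5
= 87/2 = 43.50

43.50


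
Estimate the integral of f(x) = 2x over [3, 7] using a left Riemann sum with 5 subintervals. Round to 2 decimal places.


Left Riemann sum uses left endpoints of each subinterval.
Interval: [3, 7], n = 5
dx = (7 - 3) / 5 = 4/5
Left endpoints: [3, 19/5, 23/5, 27/5, 31/5]
f values: [6, 38/5, 46/5, 54/5, 62/5]
Sum = dx * (sum of f values)
= 4/5 * 46
= 184/5 = 36.80

36.80


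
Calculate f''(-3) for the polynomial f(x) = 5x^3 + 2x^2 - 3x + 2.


First derivative:
f'(x) = 15x^2 + 4x - 3
Second derivative:
f''(x) = 30x + 4
Substitute x = -3:
f''(-3) = 30 * (-3) + 4
= -90 + 4
= -86

-86


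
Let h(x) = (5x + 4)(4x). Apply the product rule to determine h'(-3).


Let u(x) = 5x + 4 and v(x) = 4x
u'(x) = 5
v'(x) = 4
Product rule: h'(x) = u'(x)*v(x) + u(x)*v'(x)
= 5 * (4x) + (5x + 4) * 4
At x = -3:
u(-3) = 5 * (-3) + 4 = -11
v(-3) = 4 * (-3) + 0 = -12
h'(-3) = 5 * (-12) + (-11) * 4
= -60 - 44
= -104

-104


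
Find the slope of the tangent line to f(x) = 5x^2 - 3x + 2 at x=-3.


The slope of the tangent line equals f'(x) at the point.
f(x) = 5x^2 - 3x + 2
f'(x) = 10x - 3
At x = -3:
f'(-3) = 10 * (-3) - 3
= -30 - 3
= -33

-33


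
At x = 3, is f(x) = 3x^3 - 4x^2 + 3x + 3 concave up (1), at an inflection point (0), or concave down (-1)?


Concavity is determined by the sign of f''(x).
f(x) = 3x^3 - 4x^2 + 3x + 3
f'(x) = 9x^2 - 8x + 3
f''(x) = 18x - 8
f''(3) = 18 * 3 - 8
= 54 - 8
= 46
Since f''(3) > 0, the function is concave up (1)

1


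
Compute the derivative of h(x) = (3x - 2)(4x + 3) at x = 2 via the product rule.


Let u(x) = 3x - 2 and v(x) = 4x + 3
u'(x) = 3
v'(x) = 4
Product rule: h'(x) = u'(x)*v(x) + u(x)*v'(x)
= 3 * (4x + 3) + (3x - 2) * 4
At x = 2:
u(2) = 3 * 2 - 2 = 4
v(2) = 4 * 2 + 3 = 11
h'(2) = 3 * 11 + 4 * 4
= 33 + 16
= 49

49


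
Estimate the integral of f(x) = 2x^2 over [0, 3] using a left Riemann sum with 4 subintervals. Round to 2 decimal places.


Left Riemann sum uses left endpoints of each subinterval.
Interval: [0, 3], n = 4
dx = (3 - 0) / 4 = 3/4
Left endpoints: [0, 3/4, 3/2, 9/4]
f values: [0, 9/8, 9/2, 81/8]
Sum = dx * (sum of f values)
= 3/4 * 63/4
= 189/16 ≈ 11.81

11.81


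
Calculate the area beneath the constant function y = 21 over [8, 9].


The area under a constant function y = 21 is a rectangle.
Width = 9 - 8 = 1
Height = 21
Area = width * height
= 1 * 21
= 21

21


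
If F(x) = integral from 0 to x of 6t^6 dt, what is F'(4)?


By the Fundamental Theorem of Calculus (Part 1):
If F(x) = integral from 0 to x of f(t) dt, then F'(x) = f(x)
Here f(t) = 6t^6
So F'(x) = 6x^6
Evaluate at x = 4:
F'(4) = 6 * 4^6
= 6 * 4096
= 24576

24576


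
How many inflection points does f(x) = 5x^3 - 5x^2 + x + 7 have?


Inflection points occur where f''(x) = 0 and concavity changes.
f(x) = 5x^3 - 5x^2 + x + 7
f'(x) = 15x^2 - 10x + 1
f''(x) = 30x - 10
Set f''(x) = 0:
30x - 10 = 0
x = 10 / 30 = 1/3
Since f''(x) is linear (degree 1), it changes sign at this point.
Therefore there is exactly 1 inflection point.

1


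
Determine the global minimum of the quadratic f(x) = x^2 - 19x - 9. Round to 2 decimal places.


For a quadratic f(x) = ax^2 + bx + c with a > 0, the minimum is at the vertex.
Vertex x-coordinate: x = -b/(2a)
x = -(-19) / (2 * 1)
x = 19/2
Substitute back to find the minimum value:
f(19/2) = 1 * (19/2)^2 - 19 * (19/2) - 9
= 361/4 - 361/2 - 9
= -397/4 = -99.25

-99.25


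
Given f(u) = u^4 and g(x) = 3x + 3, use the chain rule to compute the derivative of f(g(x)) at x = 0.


Using the chain rule: (f(g(x)))' = f'(g(x)) * g'(x)
First, find g(0):
g(0) = 3 * 0 + 3 = 3
Next, f'(u) = 4u^3
And g'(x) = 3
So f'(g(0)) * g'(0)
= 4 * 3^3 * 3
= 4 * 27 * 3
= 324

324


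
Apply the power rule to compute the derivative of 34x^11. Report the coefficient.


We apply the power rule: d/dx [ax^n] = a*n * x^(n-1)
d/dx [34x^11]
= 34 * 11 * x^(11-1)
= 374x^10
The coefficient is 374

374


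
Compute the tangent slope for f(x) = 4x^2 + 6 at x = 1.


The slope of the tangent line equals f'(x) at the point.
f(x) = 4x^2 + 6
f'(x) = 8x
At x = 1:
f'(1) = 8 * 1 + 0
= 8 + 0
= 8

8


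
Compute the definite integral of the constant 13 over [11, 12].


The integral of a constant k over [a, b] equals k * (b - a).
integral from 11 to 12 of 13 dx
= 13 * (12 - 11)
= 13 * 1
= 13

13


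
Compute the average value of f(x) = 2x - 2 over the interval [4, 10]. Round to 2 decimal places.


Average value = 1/(b-a) * integral from a to b of f(x) dx
First compute the integral of 2x - 2:
F(x) = x^2 - 2x
F(10) = 1 * 100 - 2 * 10 = 80
F(4) = 1 * 16 - 2 * 4 = 8
Integral = 80 - 8 = 72
Average = 72 / (10 - 4) = 72 / 6
= 12 = 12.00

12.00


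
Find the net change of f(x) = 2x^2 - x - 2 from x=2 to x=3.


Net change = f(b) - f(a)
f(x) = 2x^2 - x - 2
Compute f(3):
f(3) = 2 * 3^2 - 1 * 3 - 2
= 18 - 3 - 2
= 13
Compute f(2):
f(2) = 2 * 2^2 - 1 * 2 - 2
= 8 - 2 - 2
= 4
Net change = 13 - 4 = 9

9


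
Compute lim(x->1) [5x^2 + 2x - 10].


Since polynomials are continuous, we use direct substitution.
lim(x->1) of 5x^2 + 2x - 10
= 5 * 1^2 + 2 * 1 - 10
= 5 + 2 - 10
= -3

-3


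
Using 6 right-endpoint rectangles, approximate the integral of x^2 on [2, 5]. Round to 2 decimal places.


Right Riemann sum uses right endpoints of each subinterval.
Interval: [2, 5], n = 6
dx = (5 - 2) / 6 = 1/2
Right endpoints: [5/2, 3, 7/2, 4, 9/2, 5]
f values: [25/4, 9, 49/4, 16, 81/4, 25]
Sum = dx * (sum of f values)
= 1/2 * 355/4
= 355/8 ≈ 44.38

44.38


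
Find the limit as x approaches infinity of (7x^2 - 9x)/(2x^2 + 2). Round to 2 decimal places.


For limits at infinity with equal-degree polynomials,
we compare leading coefficients.
Numerator leading term: 7x^2
Denominator leading term: 2x^2
Divide both by x^2:
lim = (7 - 9/x) / (2 + 2/x^2)
As x -> infinity, the 1/x and 1/x^2 terms vanish:
= 7/2 = 3.50

3.50


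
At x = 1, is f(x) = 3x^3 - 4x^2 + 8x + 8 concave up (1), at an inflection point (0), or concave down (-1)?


Concavity is determined by the sign of f''(x).
f(x) = 3x^3 - 4x^2 + 8x + 8
f'(x) = 9x^2 - 8x + 8
f''(x) = 18x - 8
f''(1) = 18 * 1 - 8
= 18 - 8
= 10
Since f''(1) > 0, the function is concave up (1)

1


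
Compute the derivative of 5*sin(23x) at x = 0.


Apply the chain rule to differentiate 5*sin(23x):
d/dx [5*sin(23x)]
= 5 * cos(23x) * d/dx(23x)
= 5 * 23 * cos(23x)
= 115 * cos(23x)
Evaluate at x = 0:
= 115 * cos(0)
= 115 * 1
= 115

115


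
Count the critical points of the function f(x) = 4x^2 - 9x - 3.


Find where f'(x) = 0:
f'(x) = 8x - 9
Set f'(x) = 0:
8x - 9 = 0
x = 9 / 8 = 9/8
This is a linear equation in x, so there is exactly one solution.
Number of critical points: 1

1


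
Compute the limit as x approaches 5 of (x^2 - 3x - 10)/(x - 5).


Direct substitution gives 0/0, so we factor the numerator.
Factor: (x^2 - 3x - 10) = (x - 5)(x + 2)
Cancel the common factor (x - 5):
(x^2 - 3x - 10)/(x - 5) = (x + 2)
Now substitute x = 5:
= (5) - (-2) = 7

7


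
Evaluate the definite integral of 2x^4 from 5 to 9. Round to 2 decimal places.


Find the antiderivative of 2x^4:
F(x) = 2/5 * x^5
Apply the Fundamental Theorem of Calculus:
F(9) - F(5)
= 2/5 * 9^5 - 2/5 * 5^5
= 2/5 * (59049 - 3125)
= 2/5 * 55924
= 111848/5 = 22369.60

22369.60


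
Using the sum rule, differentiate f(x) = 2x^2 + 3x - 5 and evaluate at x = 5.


Differentiate term by term using power and sum rules:
f(x) = 2x^2 + 3x - 5
f'(x) = 4x + 3
Substitute x = 5:
f'(5) = 4 * 5 + 3
= 20 + 3
= 23

23


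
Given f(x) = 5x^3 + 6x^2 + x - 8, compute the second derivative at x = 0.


First derivative:
f'(x) = 15x^2 + 12x + 1
Second derivative:
f''(x) = 30x + 12
Substitute x = 0:
f''(0) = 30 * 0 + 12
= 0 + 12
= 12

12


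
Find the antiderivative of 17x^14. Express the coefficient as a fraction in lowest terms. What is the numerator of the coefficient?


Apply the power rule for integration:
integral of ax^n dx = a/(n+1) * x^(n+1) + C
integral of 17x^14 dx
= 17/15 * x^15 + C
The coefficient in lowest terms is 17/15, and its numerator is 17

17


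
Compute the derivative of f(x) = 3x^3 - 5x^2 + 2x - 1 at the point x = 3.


Differentiate f(x) = 3x^3 - 5x^2 + 2x - 1 term by term:
f'(x) = 9x^2 - 10x + 2
Substitute x = 3:
f'(3) = 9 * 3^2 - 10 * 3 + 2
= 81 - 30 + 2
= 53

53


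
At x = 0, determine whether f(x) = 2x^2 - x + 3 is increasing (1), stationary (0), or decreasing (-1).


Compute f'(x) to determine behavior:
f'(x) = 4x - 1
f'(0) = 4 * 0 - 1
= 0 - 1
= -1
Since f'(0) < 0, the function is decreasing (-1)

-1


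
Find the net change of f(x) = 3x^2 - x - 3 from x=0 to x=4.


Net change = f(b) - f(a)
f(x) = 3x^2 - x - 3
Compute f(4):
f(4) = 3 * 4^2 - 1 * 4 - 3
= 48 - 4 - 3
= 41
Compute f(0):
f(0) = 3 * 0^2 - 1 * 0 - 3
= 0 + 0 - 3
= -3
Net change = 41 - (-3) = 44

44


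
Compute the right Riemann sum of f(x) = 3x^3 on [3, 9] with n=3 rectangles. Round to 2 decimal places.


Right Riemann sum uses right endpoints of each subinterval.
Interval: [3, 9], n = 3
dx = (9 - 3) / 3 = 2
Right endpoints: [5, 7, 9]
f values: [375, 1029, 2187]
Sum = dx * (sum of f values)
= 2 * 3591
= 7182 = 7182.00

7182.00


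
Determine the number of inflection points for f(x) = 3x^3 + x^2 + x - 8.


Inflection points occur where f''(x) = 0 and concavity changes.
f(x) = 3x^3 + x^2 + x - 8
f'(x) = 9x^2 + 2x + 1
f''(x) = 18x + 2
Set f''(x) = 0:
18x + 2 = 0
x = -2 / 18 = -1/9
Since f''(x) is linear (degree 1), it changes sign at this point.
Therefore there is exactly 1 inflection point.

1


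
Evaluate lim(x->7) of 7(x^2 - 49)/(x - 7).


Direct substitution gives 0/0, so we factor the numerator.
Factor: 7(x^2 - 49) = 7 * (x - 7)(x + 7)
Cancel the common factor (x - 7):
7(x^2 - 49)/(x - 7) = 7 * (x + 7)
Now substitute x = 7:
= 7 * (7 + 7) = 98

98


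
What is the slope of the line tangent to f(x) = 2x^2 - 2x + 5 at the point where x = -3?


The slope of the tangent line equals f'(x) at the point.
f(x) = 2x^2 - 2x + 5
f'(x) = 4x - 2
At x = -3:
f'(-3) = 4 * (-3) - 2
= -12 - 2
= -14

-14


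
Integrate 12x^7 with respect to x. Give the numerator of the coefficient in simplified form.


Apply the power rule for integration:
integral of ax^n dx = a/(n+1) * x^(n+1) + C
integral of 12x^7 dx
= 12/8 * x^8 + C
= 3/2 * x^8 + C
The coefficient in lowest terms is 3/2, and its numerator is 3

3


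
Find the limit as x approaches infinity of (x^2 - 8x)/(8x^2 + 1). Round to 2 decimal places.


For limits at infinity with equal-degree polynomials,
we compare leading coefficients.
Numerator leading term: x^2
Denominator leading term: 8x^2
Divide both by x^2:
lim = (1 - 8/x) / (8 + 1/x^2)
As x -> infinity, the 1/x and 1/x^2 terms vanish:
= 1/8 ≈ 0.13

0.13


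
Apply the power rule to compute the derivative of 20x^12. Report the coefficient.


We apply the power rule: d/dx [ax^n] = a*n * x^(n-1)
d/dx [20x^12]
= 20 * 12 * x^(12-1)
= 240x^11
The coefficient is 240

240


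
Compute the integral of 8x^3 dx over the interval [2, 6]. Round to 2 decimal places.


Find the antiderivative of 8x^3:
F(x) = 8/4 * x^4
Apply the Fundamental Theorem of Calculus:
F(6) - F(2)
= 8/4 * 6^4 - 8/4 * 2^4
= 8/4 * (1296 - 16)
= 8/4 * 1280
= 2560 = 2560.00

2560.00


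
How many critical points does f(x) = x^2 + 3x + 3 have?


Find where f'(x) = 0:
f'(x) = 2x + 3
Set f'(x) = 0:
2x + 3 = 0
x = -3 / 2 = -3/2
This is a linear equation in x, so there is exactly one solution.
Number of critical points: 1

1


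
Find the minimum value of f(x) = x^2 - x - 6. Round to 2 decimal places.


For a quadratic f(x) = ax^2 + bx + c with a > 0, the minimum is at the vertex.
Vertex x-coordinate: x = -b/(2a)
x = -(-1) / (2 * 1)
x = 1/2
Substitute back to find the minimum value:
f(1/2) = 1 * (1/2)^2 - 1 * (1/2) - 6
= 1/4 - 1/2 - 6
= -25/4 = -6.25

-6.25


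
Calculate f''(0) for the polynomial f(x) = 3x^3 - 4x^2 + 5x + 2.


First derivative:
f'(x) = 9x^2 - 8x + 5
Second derivative:
f''(x) = 18x - 8
Substitute x = 0:
f''(0) = 18 * 0 - 8
= 0 - 8
= -8

-8


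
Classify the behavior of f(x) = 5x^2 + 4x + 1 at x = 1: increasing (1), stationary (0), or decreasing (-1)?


Compute f'(x) to determine behavior:
f'(x) = 10x + 4
f'(1) = 10 * 1 + 4
= 10 + 4
= 14
Since f'(1) > 0, the function is increasing (1)

1


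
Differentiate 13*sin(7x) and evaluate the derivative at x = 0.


Apply the chain rule to differentiate 13*sin(7x):
d/dx [13*sin(7x)]
= 13 * cos(7x) * d/dx(7x)
= 13 * 7 * cos(7x)
= 91 * cos(7x)
Evaluate at x = 0:
= 91 * cos(0)
= 91 * 1
= 91

91


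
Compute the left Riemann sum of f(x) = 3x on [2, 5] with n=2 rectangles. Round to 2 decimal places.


Left Riemann sum uses left endpoints of each subinterval.
Interval: [2, 5], n = 2
dx = (5 - 2) / 2 = 3/2
Left endpoints: [2, 7/2]
f values: [6, 21/2]
Sum = dx * (sum of f values)
= 3/2 * 33/2
= 99/4 = 24.75

24.75


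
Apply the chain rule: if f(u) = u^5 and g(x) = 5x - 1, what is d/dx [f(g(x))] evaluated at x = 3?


Using the chain rule: (f(g(x)))' = f'(g(x)) * g'(x)
First, find g(3):
g(3) = 5 * 3 - 1 = 14
Next, f'(u) = 5u^4
And g'(x) = 5
So f'(g(3)) * g'(3)
= 5 * 14^4 * 5
= 5 * 38416 * 5
= 960400

960400


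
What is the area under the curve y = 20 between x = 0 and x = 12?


The area under a constant function y = 20 is a rectangle.
Width = 12 - 0 = 12
Height = 20
Area = width * height
= 12 * 20
= 240

240


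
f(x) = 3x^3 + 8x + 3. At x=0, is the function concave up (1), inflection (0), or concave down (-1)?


Concavity is determined by the sign of f''(x).
f(x) = 3x^3 + 8x + 3
f'(x) = 9x^2 + 8
f''(x) = 18x
f''(0) = 18 * 0 + 0
= 0 + 0
= 0
f''(0) = 0, and f''(x) is linear with nonzero slope 18, so f'' changes sign at x = 0. Hence the function is at an inflection point (0)

0


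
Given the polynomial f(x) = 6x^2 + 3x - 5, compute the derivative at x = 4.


Differentiate term by term using power and sum rules:
f(x) = 6x^2 + 3x - 5
f'(x) = 12x + 3
Substitute x = 4:
f'(4) = 12 * 4 + 3
= 48 + 3
= 51

51


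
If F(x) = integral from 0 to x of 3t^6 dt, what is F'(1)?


By the Fundamental Theorem of Calculus (Part 1):
If F(x) = integral from 0 to x of f(t) dt, then F'(x) = f(x)
Here f(t) = 3t^6
So F'(x) = 3x^6
Evaluate at x = 1:
F'(1) = 3 * 1^6
= 3 * 1
= 3

3


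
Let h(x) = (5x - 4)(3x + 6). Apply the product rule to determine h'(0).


Let u(x) = 5x - 4 and v(x) = 3x + 6
u'(x) = 5
v'(x) = 3
Product rule: h'(x) = u'(x)*v(x) + u(x)*v'(x)
= 5 * (3x + 6) + (5x - 4) * 3
At x = 0:
u(0) = 5 * 0 - 4 = -4
v(0) = 3 * 0 + 6 = 6
h'(0) = 5 * 6 + (-4) * 3
= 30 - 12
= 18

18


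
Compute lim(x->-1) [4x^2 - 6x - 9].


Since polynomials are continuous, we use direct substitution.
lim(x->-1) of 4x^2 - 6x - 9
= 4 * (-1)^2 - 6 * (-1) - 9
= 4 + 6 - 9
= 1

1


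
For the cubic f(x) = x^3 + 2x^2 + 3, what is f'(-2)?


Differentiate f(x) = x^3 + 2x^2 + 3 term by term:
f'(x) = 3x^2 + 4x
Substitute x = -2:
f'(-2) = 3 * (-2)^2 + 4 * (-2) + 0
= 12 - 8 + 0
= 4

4


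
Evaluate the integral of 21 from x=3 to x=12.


The integral of a constant k over [a, b] equals k * (b - a).
integral from 3 to 12 of 21 dx
= 21 * (12 - 3)
= 21 * 9
= 189

189


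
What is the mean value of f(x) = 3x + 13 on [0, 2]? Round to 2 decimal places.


Average value = 1/(b-a) * integral from a to b of f(x) dx
First compute the integral of 3x + 13:
F(x) = (3/2)x^2 + 13x
F(2) = 3/2 * 4 + 13 * 2 = 32
F(0) = 3/2 * 0 + 13 * 0 = 0
Integral = 32 - 0 = 32
Average = 32 / (2 - 0) = 32 / 2
= 16 = 16.00

16.00


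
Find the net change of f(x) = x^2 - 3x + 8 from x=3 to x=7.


Net change = f(b) - f(a)
f(x) = x^2 - 3x + 8
Compute f(7):
f(7) = 1 * 7^2 - 3 * 7 + 8
= 49 - 21 + 8
= 36
Compute f(3):
f(3) = 1 * 3^2 - 3 * 3 + 8
= 9 - 9 + 8
= 8
Net change = 36 - 8 = 28

28


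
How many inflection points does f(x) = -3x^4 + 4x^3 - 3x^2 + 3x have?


Inflection points occur where f''(x) = 0 and concavity changes.
f(x) = -3x^4 + 4x^3 - 3x^2 + 3x
f'(x) = -12x^3 + 12x^2 - 6x + 3
f''(x) = -36x^2 + 24x - 6
This is a quadratic in x. Use the discriminant to count real roots.
Discriminant = (24)^2 - 4 * (-36) * (-6)
= 576 - 864
= -288
Since discriminant < 0, f''(x) = 0 has no real solutions.
Number of inflection points: 0

0


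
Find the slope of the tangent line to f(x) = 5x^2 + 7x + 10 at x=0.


The slope of the tangent line equals f'(x) at the point.
f(x) = 5x^2 + 7x + 10
f'(x) = 10x + 7
At x = 0:
f'(0) = 10 * 0 + 7
= 0 + 7
= 7

7


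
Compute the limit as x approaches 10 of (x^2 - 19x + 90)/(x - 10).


Direct substitution gives 0/0, so we factor the numerator.
Factor: (x^2 - 19x + 90) = (x - 10)(x - 9)
Cancel the common factor (x - 10):
(x^2 - 19x + 90)/(x - 10) = (x - 9)
Now substitute x = 10:
= (10) - (9) = 1

1


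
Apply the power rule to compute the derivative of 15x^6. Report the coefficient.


We apply the power rule: d/dx [ax^n] = a*n * x^(n-1)
d/dx [15x^6]
= 15 * 6 * x^(6-1)
= 90x^5
The coefficient is 90

90


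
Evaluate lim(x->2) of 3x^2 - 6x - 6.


Since polynomials are continuous, we use direct substitution.
lim(x->2) of 3x^2 - 6x - 6
= 3 * 2^2 - 6 * 2 - 6
= 12 - 12 - 6
= -6

-6


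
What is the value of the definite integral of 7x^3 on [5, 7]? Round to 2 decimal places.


Find the antiderivative of 7x^3:
F(x) = 7/4 * x^4
Apply the Fundamental Theorem of Calculus:
F(7) - F(5)
= 7/4 * 7^4 - 7/4 * 5^4
= 7/4 * (2401 - 625)
= 7/4 * 1776
= 3108 = 3108.00

3108.00


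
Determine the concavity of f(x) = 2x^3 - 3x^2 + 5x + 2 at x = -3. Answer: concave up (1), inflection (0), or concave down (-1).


Concavity is determined by the sign of f''(x).
f(x) = 2x^3 - 3x^2 + 5x + 2
f'(x) = 6x^2 - 6x + 5
f''(x) = 12x - 6
f''(-3) = 12 * (-3) - 6
= -36 - 6
= -42
Since f''(-3) < 0, the function is concave down (-1)

-1


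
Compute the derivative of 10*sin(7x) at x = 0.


Apply the chain rule to differentiate 10*sin(7x):
d/dx [10*sin(7x)]
= 10 * cos(7x) * d/dx(7x)
= 10 * 7 * cos(7x)
= 70 * cos(7x)
Evaluate at x = 0:
= 70 * cos(0)
= 70 * 1
= 70

70


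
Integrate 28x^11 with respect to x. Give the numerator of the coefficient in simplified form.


Apply the power rule for integration:
integral of ax^n dx = a/(n+1) * x^(n+1) + C
integral of 28x^11 dx
= 28/12 * x^12 + C
= 7/3 * x^12 + C
The coefficient in lowest terms is 7/3, and its numerator is 7

7


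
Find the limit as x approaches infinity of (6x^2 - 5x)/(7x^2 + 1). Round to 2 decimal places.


For limits at infinity with equal-degree polynomials,
we compare leading coefficients.
Numerator leading term: 6x^2
Denominator leading term: 7x^2
Divide both by x^2:
lim = (6 - 5/x) / (7 + 1/x^2)
As x -> infinity, the 1/x and 1/x^2 terms vanish:
= 6/7 ≈ 0.86

0.86


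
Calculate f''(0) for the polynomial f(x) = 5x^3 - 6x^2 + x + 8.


First derivative:
f'(x) = 15x^2 - 12x + 1
Second derivative:
f''(x) = 30x - 12
Substitute x = 0:
f''(0) = 30 * 0 - 12
= 0 - 12
= -12

-12


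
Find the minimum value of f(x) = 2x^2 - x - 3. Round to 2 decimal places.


For a quadratic f(x) = ax^2 + bx + c with a > 0, the minimum is at the vertex.
Vertex x-coordinate: x = -b/(2a)
x = -(-1) / (2 * 2)
x = 1/4
Substitute back to find the minimum value:
f(1/4) = 2 * (1/4)^2 - 1 * (1/4) - 3
= 1/8 - 1/4 - 3
= -25/8 ≈ -3.13

-3.13


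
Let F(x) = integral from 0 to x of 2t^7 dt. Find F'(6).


By the Fundamental Theorem of Calculus (Part 1):
If F(x) = integral from 0 to x of f(t) dt, then F'(x) = f(x)
Here f(t) = 2t^7
So F'(x) = 2x^7
Evaluate at x = 6:
F'(6) = 2 * 6^7
= 2 * 279936
= 559872

559872


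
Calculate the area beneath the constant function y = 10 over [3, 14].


The area under a constant function y = 10 is a rectangle.
Width = 14 - 3 = 11
Height = 10
Area = width * height
= 11 * 10
= 110

110


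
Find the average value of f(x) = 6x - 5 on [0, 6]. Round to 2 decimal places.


Average value = 1/(b-a) * integral from a to b of f(x) dx
First compute the integral of 6x - 5:
F(x) = 3x^2 - 5x
F(6) = 3 * 36 - 5 * 6 = 78
F(0) = 3 * 0 - 5 * 0 = 0
Integral = 78 - 0 = 78
Average = 78 / (6 - 0) = 78 / 6
= 13 = 13.00

13.00


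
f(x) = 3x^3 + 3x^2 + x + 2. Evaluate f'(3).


Differentiate f(x) = 3x^3 + 3x^2 + x + 2 term by term:
f'(x) = 9x^2 + 6x + 1
Substitute x = 3:
f'(3) = 9 * 3^2 + 6 * 3 + 1
= 81 + 18 + 1
= 100

100


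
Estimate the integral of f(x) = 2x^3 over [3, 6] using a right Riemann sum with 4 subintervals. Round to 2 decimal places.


Right Riemann sum uses right endpoints of each subinterval.
Interval: [3, 6], n = 4
dx = (6 - 3) / 4 = 3/4
Right endpoints: [15/4, 9/2, 21/4, 6]
f values: [3375/32, 729/4, 9261/32, 432]
Sum = dx * (sum of f values)
= 3/4 * 8073/8
= 24219/32 ≈ 756.84

756.84


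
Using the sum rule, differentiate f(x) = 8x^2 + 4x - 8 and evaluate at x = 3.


Differentiate term by term using power and sum rules:
f(x) = 8x^2 + 4x - 8
f'(x) = 16x + 4
Substitute x = 3:
f'(3) = 16 * 3 + 4
= 48 + 4
= 52

52


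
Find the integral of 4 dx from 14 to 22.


The integral of a constant k over [a, b] equals k * (b - a).
integral from 14 to 22 of 4 dx
= 4 * (22 - 14)
= 4 * 8
= 32

32


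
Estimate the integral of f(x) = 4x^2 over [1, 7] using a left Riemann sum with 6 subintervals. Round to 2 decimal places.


Left Riemann sum uses left endpoints of each subinterval.
Interval: [1, 7], n = 6
dx = (7 - 1) / 6 = 1
Left endpoints: [1, 2, 3, 4, 5, 6]
f values: [4, 16, 36, 64, 100, 144]
Sum = dx * (sum of f values)
= 1 * 364
= 364 = 364.00

364.00


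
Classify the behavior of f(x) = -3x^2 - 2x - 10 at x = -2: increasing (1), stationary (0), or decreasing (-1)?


Compute f'(x) to determine behavior:
f'(x) = -6x - 2
f'(-2) = -6 * (-2) - 2
= 12 - 2
= 10
Since f'(-2) > 0, the function is increasing (1)

1


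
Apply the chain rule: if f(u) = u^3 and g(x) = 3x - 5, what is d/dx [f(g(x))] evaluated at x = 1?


Using the chain rule: (f(g(x)))' = f'(g(x)) * g'(x)
First, find g(1):
g(1) = 3 * 1 - 5 = -2
Next, f'(u) = 3u^2
And g'(x) = 3
So f'(g(1)) * g'(1)
= 3 * (-2)^2 * 3
= 3 * 4 * 3
= 36

36


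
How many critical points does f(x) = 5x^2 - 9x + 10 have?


Find where f'(x) = 0:
f'(x) = 10x - 9
Set f'(x) = 0:
10x - 9 = 0
x = 9 / 10 = 9/10
This is a linear equation in x, so there is exactly one solution.
Number of critical points: 1

1


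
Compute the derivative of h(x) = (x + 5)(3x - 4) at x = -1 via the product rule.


Let u(x) = x + 5 and v(x) = 3x - 4
u'(x) = 1
v'(x) = 3
Product rule: h'(x) = u'(x)*v(x) + u(x)*v'(x)
= 1 * (3x - 4) + (x + 5) * 3
At x = -1:
u(-1) = 1 * (-1) + 5 = 4
v(-1) = 3 * (-1) - 4 = -7
h'(-1) = 1 * (-7) + 4 * 3
= -7 + 12
= 5

5


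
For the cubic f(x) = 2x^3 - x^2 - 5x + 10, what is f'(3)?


Differentiate f(x) = 2x^3 - x^2 - 5x + 10 term by term:
f'(x) = 6x^2 - 2x - 5
Substitute x = 3:
f'(3) = 6 * 3^2 - 2 * 3 - 5
= 54 - 6 - 5
= 43

43


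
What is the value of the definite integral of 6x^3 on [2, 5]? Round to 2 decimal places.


Find the antiderivative of 6x^3:
F(x) = 6/4 * x^4
Apply the Fundamental Theorem of Calculus:
F(5) - F(2)
= 6/4 * 5^4 - 6/4 * 2^4
= 6/4 * (625 - 16)
= 6/4 * 609
= 1827/2 = 913.50

913.50


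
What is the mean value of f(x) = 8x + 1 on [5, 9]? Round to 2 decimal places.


Average value = 1/(b-a) * integral from a to b of f(x) dx
First compute the integral of 8x + 1:
F(x) = 4x^2 + x
F(9) = 4 * 81 + 1 * 9 = 333
F(5) = 4 * 25 + 1 * 5 = 105
Integral = 333 - 105 = 228
Average = 228 / (9 - 5) = 228 / 4
= 57 = 57.00

57.00


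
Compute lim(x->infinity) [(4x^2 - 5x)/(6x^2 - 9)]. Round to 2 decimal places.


For limits at infinity with equal-degree polynomials,
we compare leading coefficients.
Numerator leading term: 4x^2
Denominator leading term: 6x^2
Divide both by x^2:
lim = (4 - 5/x) / (6 - 9/x^2)
As x -> infinity, the 1/x and 1/x^2 terms vanish:
= 4/6 = 2/3 ≈ 0.67

0.67


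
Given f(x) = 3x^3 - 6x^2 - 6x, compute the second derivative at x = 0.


First derivative:
f'(x) = 9x^2 - 12x - 6
Second derivative:
f''(x) = 18x - 12
Substitute x = 0:
f''(0) = 18 * 0 - 12
= 0 - 12
= -12

-12


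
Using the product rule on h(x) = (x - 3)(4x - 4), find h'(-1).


Let u(x) = x - 3 and v(x) = 4x - 4
u'(x) = 1
v'(x) = 4
Product rule: h'(x) = u'(x)*v(x) + u(x)*v'(x)
= 1 * (4x - 4) + (x - 3) * 4
At x = -1:
u(-1) = 1 * (-1) - 3 = -4
v(-1) = 4 * (-1) - 4 = -8
h'(-1) = 1 * (-8) + (-4) * 4
= -8 - 16
= -24

-24


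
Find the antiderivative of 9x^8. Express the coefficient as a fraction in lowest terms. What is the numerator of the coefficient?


Apply the power rule for integration:
integral of ax^n dx = a/(n+1) * x^(n+1) + C
integral of 9x^8 dx
= 9/9 * x^9 + C
= 1 * x^9 + C
The coefficient in lowest terms is 1 = 1/1, so its numerator is 1

1


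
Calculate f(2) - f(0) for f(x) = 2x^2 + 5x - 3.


Net change = f(b) - f(a)
f(x) = 2x^2 + 5x - 3
Compute f(2):
f(2) = 2 * 2^2 + 5 * 2 - 3
= 8 + 10 - 3
= 15
Compute f(0):
f(0) = 2 * 0^2 + 5 * 0 - 3
= 0 + 0 - 3
= -3
Net change = 15 - (-3) = 18

18


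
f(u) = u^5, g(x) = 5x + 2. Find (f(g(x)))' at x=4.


Using the chain rule: (f(g(x)))' = f'(g(x)) * g'(x)
First, find g(4):
g(4) = 5 * 4 + 2 = 22
Next, f'(u) = 5u^4
And g'(x) = 5
So f'(g(4)) * g'(4)
= 5 * 22^4 * 5
= 5 * 234256 * 5
= 5856400

5856400


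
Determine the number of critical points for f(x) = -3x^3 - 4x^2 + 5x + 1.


Find where f'(x) = 0:
f(x) = -3x^3 - 4x^2 + 5x + 1
f'(x) = -9x^2 - 8x + 5
This is a quadratic in x. Use the discriminant to count real roots.
Discriminant = (-8)^2 - 4 * (-9) * 5
= 64 - (-180)
= 244
Since discriminant > 0, f'(x) = 0 has 2 real solutions.
Number of critical points: 2

2


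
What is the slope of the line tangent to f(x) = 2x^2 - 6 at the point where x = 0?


The slope of the tangent line equals f'(x) at the point.
f(x) = 2x^2 - 6
f'(x) = 4x
At x = 0:
f'(0) = 4 * 0 + 0
= 0 + 0
= 0

0


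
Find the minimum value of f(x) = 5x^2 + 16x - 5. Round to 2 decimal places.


For a quadratic f(x) = ax^2 + bx + c with a > 0, the minimum is at the vertex.
Vertex x-coordinate: x = -b/(2a)
x = -(16) / (2 * 5)
x = -16/10 = -8/5
Substitute back to find the minimum value:
f(-8/5) = 5 * (-8/5)^2 + 16 * (-8/5) - 5
= 64/5 - 128/5 - 5
= -89/5 = -17.80

-17.80


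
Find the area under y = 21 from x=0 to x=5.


The area under a constant function y = 21 is a rectangle.
Width = 5 - 0 = 5
Height = 21
Area = width * height
= 5 * 21
= 105

105


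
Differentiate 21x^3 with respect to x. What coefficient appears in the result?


We apply the power rule: d/dx [ax^n] = a*n * x^(n-1)
d/dx [21x^3]
= 21 * 3 * x^(3-1)
= 63x^2
The coefficient is 63

63


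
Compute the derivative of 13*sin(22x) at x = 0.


Apply the chain rule to differentiate 13*sin(22x):
d/dx [13*sin(22x)]
= 13 * cos(22x) * d/dx(22x)
= 13 * 22 * cos(22x)
= 286 * cos(22x)
Evaluate at x = 0:
= 286 * cos(0)
= 286 * 1
= 286

286


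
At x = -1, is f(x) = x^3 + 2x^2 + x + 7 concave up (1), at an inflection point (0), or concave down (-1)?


Concavity is determined by the sign of f''(x).
f(x) = x^3 + 2x^2 + x + 7
f'(x) = 3x^2 + 4x + 1
f''(x) = 6x + 4
f''(-1) = 6 * (-1) + 4
= -6 + 4
= -2
Since f''(-1) < 0, the function is concave down (-1)

-1


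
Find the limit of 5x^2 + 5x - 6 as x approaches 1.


Since polynomials are continuous, we use direct substitution.
lim(x->1) of 5x^2 + 5x - 6
= 5 * 1^2 + 5 * 1 - 6
= 5 + 5 - 6
= 4

4
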